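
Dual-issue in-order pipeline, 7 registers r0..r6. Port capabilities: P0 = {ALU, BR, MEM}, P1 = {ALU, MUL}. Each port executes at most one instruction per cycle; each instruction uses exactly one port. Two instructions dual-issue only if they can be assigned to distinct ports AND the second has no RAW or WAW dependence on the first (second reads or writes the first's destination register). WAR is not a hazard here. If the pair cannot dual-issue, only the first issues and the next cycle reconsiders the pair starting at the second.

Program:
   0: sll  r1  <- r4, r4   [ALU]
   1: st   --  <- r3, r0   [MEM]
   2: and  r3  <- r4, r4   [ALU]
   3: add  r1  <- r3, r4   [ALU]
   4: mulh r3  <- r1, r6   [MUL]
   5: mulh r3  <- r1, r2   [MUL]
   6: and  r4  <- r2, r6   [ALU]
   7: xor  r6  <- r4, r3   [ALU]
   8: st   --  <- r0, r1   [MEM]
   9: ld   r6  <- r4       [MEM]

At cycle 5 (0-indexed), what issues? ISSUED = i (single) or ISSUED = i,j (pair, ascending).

  cy0 -> i0&i1 (sll.ALU st.MEM) 2-wide
  cy1 -> i2 (and.ALU) RAW r3
  cy2 -> i3 (add.ALU) RAW r1
  cy3 -> i4 (mulh.MUL) no-port MUL/MUL
  cy4 -> i5&i6 (mulh.MUL and.ALU) 2-wide
  cy5 -> i7&i8 (xor.ALU st.MEM) 2-wide
  cy6 -> i9 (ld.MEM) tail

ISSUED = 7,8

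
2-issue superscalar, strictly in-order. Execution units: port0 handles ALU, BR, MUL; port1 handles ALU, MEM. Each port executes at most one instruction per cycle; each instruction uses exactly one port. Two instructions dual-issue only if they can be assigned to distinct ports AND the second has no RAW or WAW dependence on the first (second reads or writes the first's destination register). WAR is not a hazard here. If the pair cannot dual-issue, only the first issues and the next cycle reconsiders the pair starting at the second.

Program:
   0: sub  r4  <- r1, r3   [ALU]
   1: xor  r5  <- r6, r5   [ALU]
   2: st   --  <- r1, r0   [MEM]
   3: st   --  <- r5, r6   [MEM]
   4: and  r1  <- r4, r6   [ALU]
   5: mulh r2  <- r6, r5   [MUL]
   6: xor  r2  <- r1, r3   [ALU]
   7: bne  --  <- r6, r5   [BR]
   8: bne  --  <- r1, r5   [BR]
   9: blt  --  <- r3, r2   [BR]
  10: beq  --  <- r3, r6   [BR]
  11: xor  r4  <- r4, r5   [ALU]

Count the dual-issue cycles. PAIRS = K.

[0] i0/i1  sub;xor  -- pair
[1] i2  st  -- no-port MEM/MEM
[2] i3/i4  st;and  -- pair
[3] i5  mulh  -- WAW r2
[4] i6/i7  xor;bne  -- pair
[5] i8  bne  -- no-port BR/BR
[6] i9  blt  -- no-port BR/BR
[7] i10/i11  beq;xor  -- pair

PAIRS = 4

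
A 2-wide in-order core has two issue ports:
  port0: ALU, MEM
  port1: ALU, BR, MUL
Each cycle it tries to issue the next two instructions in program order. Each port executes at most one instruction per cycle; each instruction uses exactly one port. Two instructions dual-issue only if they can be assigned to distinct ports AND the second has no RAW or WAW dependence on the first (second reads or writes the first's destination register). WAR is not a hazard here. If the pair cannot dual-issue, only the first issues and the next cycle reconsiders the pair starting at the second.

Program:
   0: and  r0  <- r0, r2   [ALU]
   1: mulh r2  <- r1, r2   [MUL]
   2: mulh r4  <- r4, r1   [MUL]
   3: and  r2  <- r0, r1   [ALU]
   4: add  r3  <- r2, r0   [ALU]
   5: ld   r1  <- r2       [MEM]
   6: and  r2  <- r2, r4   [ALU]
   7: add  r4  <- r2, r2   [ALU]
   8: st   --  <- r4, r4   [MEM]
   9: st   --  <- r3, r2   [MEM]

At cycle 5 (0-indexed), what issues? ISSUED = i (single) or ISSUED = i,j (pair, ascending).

ISSUED = 8

t=0 i0&i1:and.ALU+mulh.MUL ; pair
t=1 i2&i3:mulh.MUL+and.ALU ; pair
t=2 i4&i5:add.ALU+ld.MEM ; pair
t=3 i6:and.ALU ; RAW r2
t=4 i7:add.ALU ; RAW r4
t=5 i8:st.MEM ; no-port MEM/MEM
t=6 i9:st.MEM ; tail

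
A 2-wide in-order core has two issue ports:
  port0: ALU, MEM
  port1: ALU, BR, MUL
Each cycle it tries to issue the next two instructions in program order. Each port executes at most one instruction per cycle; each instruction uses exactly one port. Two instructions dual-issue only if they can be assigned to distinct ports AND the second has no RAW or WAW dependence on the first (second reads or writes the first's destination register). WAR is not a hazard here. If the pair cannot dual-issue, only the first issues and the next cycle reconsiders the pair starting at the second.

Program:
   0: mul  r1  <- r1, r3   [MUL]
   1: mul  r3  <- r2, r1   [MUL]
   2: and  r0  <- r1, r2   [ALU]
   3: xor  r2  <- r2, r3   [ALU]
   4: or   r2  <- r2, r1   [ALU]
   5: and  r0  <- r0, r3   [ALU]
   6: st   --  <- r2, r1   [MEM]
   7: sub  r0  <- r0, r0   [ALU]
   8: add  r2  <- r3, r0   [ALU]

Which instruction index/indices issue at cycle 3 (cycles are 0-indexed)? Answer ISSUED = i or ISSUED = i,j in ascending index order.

0. mul.MUL @i0  | no-port MUL/MUL
1. mul.MUL;and.ALU @i1,i2  | pair
2. xor.ALU @i3  | RAW+WAW r2
3. or.ALU;and.ALU @i4,i5  | pair
4. st.MEM;sub.ALU @i6,i7  | pair
5. add.ALU @i8  | tail

ISSUED = 4,5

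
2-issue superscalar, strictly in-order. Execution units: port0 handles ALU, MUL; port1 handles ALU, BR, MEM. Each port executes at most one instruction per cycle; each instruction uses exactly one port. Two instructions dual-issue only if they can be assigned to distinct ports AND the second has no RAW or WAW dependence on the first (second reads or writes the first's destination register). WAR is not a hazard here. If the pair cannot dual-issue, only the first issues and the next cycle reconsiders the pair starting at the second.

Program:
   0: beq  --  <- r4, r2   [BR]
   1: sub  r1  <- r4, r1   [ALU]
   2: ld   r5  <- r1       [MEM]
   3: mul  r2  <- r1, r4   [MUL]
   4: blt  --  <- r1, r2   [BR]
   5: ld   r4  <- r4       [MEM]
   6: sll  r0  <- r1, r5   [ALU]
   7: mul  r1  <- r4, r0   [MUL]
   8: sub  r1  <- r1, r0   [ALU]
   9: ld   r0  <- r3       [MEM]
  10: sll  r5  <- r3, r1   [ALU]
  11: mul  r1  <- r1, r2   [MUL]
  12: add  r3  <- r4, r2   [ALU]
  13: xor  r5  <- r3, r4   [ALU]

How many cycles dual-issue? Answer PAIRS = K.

PAIRS = 5

[0] i0,i1  beq.BR/sub.ALU  -- dual
[1] i2,i3  ld.MEM/mul.MUL  -- dual
[2] i4  blt.BR  -- no-port BR/MEM
[3] i5,i6  ld.MEM/sll.ALU  -- dual
[4] i7  mul.MUL  -- RAW+WAW r1
[5] i8,i9  sub.ALU/ld.MEM  -- dual
[6] i10,i11  sll.ALU/mul.MUL  -- dual
[7] i12  add.ALU  -- RAW r3
[8] i13  xor.ALU  -- tail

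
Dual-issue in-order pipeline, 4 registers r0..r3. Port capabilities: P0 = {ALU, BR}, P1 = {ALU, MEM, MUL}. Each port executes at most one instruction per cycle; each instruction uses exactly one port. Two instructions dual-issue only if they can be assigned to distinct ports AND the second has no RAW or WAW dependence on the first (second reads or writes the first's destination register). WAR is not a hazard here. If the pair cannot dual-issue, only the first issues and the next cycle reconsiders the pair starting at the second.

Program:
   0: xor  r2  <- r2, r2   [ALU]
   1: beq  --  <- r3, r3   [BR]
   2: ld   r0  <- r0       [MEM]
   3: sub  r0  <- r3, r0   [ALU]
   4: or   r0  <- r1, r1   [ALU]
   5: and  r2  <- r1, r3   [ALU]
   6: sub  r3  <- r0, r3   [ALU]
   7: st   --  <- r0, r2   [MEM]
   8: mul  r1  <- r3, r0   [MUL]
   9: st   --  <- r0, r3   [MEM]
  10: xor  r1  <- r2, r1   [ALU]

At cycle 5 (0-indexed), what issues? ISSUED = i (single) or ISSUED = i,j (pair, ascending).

c0: i0+i1 xor beq  2-wide
c1: i2 ld  RAW+WAW r0
c2: i3 sub  WAW r0
c3: i4+i5 or and  2-wide
c4: i6+i7 sub st  2-wide
c5: i8 mul  no-port MUL/MEM
c6: i9+i10 st xor  2-wide

ISSUED = 8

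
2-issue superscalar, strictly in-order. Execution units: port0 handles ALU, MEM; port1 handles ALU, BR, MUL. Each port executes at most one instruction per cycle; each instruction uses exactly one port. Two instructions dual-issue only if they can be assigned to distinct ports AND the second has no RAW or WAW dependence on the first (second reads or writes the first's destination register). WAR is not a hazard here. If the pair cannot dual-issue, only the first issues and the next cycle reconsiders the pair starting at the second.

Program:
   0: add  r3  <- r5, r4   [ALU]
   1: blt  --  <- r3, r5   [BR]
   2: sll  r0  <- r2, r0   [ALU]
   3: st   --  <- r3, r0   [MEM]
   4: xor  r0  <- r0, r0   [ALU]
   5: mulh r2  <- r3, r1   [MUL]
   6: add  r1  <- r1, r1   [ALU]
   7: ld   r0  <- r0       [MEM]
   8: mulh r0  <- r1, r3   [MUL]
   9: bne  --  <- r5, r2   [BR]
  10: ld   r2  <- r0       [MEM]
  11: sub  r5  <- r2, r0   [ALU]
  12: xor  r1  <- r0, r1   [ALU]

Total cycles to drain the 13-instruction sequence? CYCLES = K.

CYCLES = 8

c0: i0 add  RAW r3
c1: i1,i2 blt+sll  dual
c2: i3,i4 st+xor  dual
c3: i5,i6 mulh+add  dual
c4: i7 ld  WAW r0
c5: i8 mulh  no-port MUL/BR
c6: i9,i10 bne+ld  dual
c7: i11,i12 sub+xor  dual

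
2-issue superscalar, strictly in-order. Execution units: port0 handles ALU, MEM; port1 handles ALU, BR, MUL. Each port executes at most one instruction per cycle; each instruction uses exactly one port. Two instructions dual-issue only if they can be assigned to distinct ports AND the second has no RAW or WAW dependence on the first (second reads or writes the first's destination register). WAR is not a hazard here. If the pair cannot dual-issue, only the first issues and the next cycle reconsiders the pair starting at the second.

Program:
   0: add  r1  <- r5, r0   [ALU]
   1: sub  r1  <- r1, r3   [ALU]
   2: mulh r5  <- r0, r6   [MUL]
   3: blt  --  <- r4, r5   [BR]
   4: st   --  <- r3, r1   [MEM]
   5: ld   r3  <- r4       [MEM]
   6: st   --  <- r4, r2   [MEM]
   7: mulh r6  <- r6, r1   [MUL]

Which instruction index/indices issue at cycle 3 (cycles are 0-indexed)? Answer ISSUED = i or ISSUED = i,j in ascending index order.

#0 head=0: add.ALU i0 RAW+WAW r1
#1 head=1: sub.ALU;mulh.MUL i1&i2 2-wide
#2 head=3: blt.BR;st.MEM i3&i4 2-wide
#3 head=5: ld.MEM i5 no-port MEM/MEM
#4 head=6: st.MEM;mulh.MUL i6&i7 2-wide

ISSUED = 5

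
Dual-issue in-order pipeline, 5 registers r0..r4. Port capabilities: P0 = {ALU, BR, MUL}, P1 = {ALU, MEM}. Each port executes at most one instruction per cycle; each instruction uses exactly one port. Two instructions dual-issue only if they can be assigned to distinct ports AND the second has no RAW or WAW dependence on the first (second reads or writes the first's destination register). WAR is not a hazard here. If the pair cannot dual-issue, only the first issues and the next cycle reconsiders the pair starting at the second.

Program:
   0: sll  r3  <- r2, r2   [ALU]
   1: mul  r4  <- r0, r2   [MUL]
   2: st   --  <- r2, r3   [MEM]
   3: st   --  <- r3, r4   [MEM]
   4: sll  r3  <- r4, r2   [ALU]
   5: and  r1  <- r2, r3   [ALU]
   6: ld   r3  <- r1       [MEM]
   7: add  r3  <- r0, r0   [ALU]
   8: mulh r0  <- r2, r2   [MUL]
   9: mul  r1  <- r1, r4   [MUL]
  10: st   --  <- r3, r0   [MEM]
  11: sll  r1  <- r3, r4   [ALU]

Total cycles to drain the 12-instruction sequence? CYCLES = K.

CYCLES = 8

t=0 i0&i1:sll/mul ; 2-wide
t=1 i2:st ; no-port MEM/MEM
t=2 i3&i4:st/sll ; 2-wide
t=3 i5:and ; RAW r1
t=4 i6:ld ; WAW r3
t=5 i7&i8:add/mulh ; 2-wide
t=6 i9&i10:mul/st ; 2-wide
t=7 i11:sll ; tail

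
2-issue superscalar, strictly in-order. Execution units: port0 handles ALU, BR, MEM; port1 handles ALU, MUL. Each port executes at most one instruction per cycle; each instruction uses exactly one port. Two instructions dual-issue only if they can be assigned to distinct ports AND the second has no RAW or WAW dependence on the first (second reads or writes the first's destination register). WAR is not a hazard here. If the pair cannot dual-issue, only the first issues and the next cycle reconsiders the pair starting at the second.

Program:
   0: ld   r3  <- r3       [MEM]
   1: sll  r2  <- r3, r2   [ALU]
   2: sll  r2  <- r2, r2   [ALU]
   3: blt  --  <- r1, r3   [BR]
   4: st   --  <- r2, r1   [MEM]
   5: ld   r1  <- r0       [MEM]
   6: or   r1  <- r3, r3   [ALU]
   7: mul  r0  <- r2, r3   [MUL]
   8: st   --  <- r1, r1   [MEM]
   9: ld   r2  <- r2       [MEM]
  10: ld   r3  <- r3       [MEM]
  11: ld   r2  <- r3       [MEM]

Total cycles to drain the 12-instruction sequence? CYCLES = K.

t=0 i0:ld ; RAW r3
t=1 i1:sll ; RAW+WAW r2
t=2 i2,i3:sll/blt ; pair
t=3 i4:st ; no-port MEM/MEM
t=4 i5:ld ; WAW r1
t=5 i6,i7:or/mul ; pair
t=6 i8:st ; no-port MEM/MEM
t=7 i9:ld ; no-port MEM/MEM
t=8 i10:ld ; no-port MEM/MEM
t=9 i11:ld ; tail

CYCLES = 10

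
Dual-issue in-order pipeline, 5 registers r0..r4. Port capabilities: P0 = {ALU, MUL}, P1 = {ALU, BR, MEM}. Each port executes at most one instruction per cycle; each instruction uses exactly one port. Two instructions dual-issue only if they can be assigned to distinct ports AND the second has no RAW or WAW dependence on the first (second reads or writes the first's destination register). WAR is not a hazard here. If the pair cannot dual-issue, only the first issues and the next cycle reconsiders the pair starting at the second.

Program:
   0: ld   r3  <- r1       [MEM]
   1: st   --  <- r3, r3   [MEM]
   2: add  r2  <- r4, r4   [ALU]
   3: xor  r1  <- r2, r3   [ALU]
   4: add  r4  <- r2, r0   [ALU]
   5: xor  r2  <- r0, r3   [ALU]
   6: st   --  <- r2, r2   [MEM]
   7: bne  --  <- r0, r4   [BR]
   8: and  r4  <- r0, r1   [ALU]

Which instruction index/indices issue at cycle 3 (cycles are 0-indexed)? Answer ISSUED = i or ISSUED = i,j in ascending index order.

ISSUED = 5

c0: i0 ld.MEM  no-port MEM/MEM
c1: i1/i2 st.MEM add.ALU  dual
c2: i3/i4 xor.ALU add.ALU  dual
c3: i5 xor.ALU  RAW r2
c4: i6 st.MEM  no-port MEM/BR
c5: i7/i8 bne.BR and.ALU  dual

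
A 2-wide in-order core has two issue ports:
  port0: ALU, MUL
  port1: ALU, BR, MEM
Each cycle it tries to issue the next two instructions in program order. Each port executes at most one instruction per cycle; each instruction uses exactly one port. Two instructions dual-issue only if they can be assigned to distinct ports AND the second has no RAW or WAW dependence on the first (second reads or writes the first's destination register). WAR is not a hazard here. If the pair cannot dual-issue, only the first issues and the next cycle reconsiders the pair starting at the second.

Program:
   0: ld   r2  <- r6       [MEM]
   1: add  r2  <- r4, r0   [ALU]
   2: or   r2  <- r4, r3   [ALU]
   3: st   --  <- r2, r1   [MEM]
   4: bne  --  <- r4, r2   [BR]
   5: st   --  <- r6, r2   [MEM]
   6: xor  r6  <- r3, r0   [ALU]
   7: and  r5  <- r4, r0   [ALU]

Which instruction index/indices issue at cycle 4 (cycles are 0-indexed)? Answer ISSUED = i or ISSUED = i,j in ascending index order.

#0 head=0: ld.MEM i0 WAW r2
#1 head=1: add.ALU i1 WAW r2
#2 head=2: or.ALU i2 RAW r2
#3 head=3: st.MEM i3 no-port MEM/BR
#4 head=4: bne.BR i4 no-port BR/MEM
#5 head=5: st.MEM+xor.ALU i5/i6 dual
#6 head=7: and.ALU i7 tail

ISSUED = 4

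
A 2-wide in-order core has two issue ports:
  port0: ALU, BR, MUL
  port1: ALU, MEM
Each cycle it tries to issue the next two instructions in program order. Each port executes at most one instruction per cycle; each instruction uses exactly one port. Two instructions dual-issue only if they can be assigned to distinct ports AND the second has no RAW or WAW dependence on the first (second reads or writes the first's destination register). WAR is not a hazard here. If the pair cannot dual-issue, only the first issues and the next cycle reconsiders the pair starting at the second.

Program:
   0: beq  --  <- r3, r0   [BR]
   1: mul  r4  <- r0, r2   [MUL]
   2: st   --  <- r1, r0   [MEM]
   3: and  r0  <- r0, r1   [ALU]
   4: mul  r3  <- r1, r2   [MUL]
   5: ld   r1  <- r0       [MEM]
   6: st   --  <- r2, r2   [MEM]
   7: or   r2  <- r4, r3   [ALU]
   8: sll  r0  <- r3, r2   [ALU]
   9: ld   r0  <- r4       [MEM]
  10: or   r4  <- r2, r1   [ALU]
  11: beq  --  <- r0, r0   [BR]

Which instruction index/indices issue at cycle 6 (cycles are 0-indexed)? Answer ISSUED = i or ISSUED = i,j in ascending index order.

ISSUED = 9,10

[0] i0  beq.BR  -- no-port BR/MUL
[1] i1+i2  mul.MUL/st.MEM  -- pair
[2] i3+i4  and.ALU/mul.MUL  -- pair
[3] i5  ld.MEM  -- no-port MEM/MEM
[4] i6+i7  st.MEM/or.ALU  -- pair
[5] i8  sll.ALU  -- WAW r0
[6] i9+i10  ld.MEM/or.ALU  -- pair
[7] i11  beq.BR  -- tail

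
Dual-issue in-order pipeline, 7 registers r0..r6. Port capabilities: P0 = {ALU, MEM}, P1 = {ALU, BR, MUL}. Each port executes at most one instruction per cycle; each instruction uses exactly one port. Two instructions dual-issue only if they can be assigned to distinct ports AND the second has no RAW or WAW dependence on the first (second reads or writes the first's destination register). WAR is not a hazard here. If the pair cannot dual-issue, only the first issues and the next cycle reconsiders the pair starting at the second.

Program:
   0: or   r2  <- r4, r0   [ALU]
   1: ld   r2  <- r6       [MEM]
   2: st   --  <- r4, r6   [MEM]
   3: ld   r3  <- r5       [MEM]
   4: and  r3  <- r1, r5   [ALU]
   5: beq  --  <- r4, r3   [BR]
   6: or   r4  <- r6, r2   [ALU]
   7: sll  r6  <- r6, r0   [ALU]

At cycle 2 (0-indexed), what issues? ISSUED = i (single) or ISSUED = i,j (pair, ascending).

#0 head=0: or.ALU i0 WAW r2
#1 head=1: ld.MEM i1 no-port MEM/MEM
#2 head=2: st.MEM i2 no-port MEM/MEM
#3 head=3: ld.MEM i3 WAW r3
#4 head=4: and.ALU i4 RAW r3
#5 head=5: beq.BR;or.ALU i5+i6 2-wide
#6 head=7: sll.ALU i7 tail

ISSUED = 2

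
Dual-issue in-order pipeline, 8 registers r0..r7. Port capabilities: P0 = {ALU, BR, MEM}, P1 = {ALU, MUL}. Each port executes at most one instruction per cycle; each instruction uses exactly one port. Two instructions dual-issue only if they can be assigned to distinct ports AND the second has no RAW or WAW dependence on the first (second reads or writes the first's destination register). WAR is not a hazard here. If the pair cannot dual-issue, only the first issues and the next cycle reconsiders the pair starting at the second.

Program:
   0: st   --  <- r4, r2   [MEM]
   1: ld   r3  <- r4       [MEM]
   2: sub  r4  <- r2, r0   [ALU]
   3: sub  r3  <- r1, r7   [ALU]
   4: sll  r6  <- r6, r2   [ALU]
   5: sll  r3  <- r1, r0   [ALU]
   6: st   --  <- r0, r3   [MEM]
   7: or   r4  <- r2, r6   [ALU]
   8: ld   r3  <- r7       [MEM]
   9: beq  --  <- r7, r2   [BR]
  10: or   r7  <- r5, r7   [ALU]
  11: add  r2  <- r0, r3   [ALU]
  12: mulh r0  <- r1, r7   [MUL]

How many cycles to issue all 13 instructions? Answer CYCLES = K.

CYCLES = 8

c0: i0 st.MEM  no-port MEM/MEM
c1: i1&i2 ld.MEM;sub.ALU  pair
c2: i3&i4 sub.ALU;sll.ALU  pair
c3: i5 sll.ALU  RAW r3
c4: i6&i7 st.MEM;or.ALU  pair
c5: i8 ld.MEM  no-port MEM/BR
c6: i9&i10 beq.BR;or.ALU  pair
c7: i11&i12 add.ALU;mulh.MUL  pair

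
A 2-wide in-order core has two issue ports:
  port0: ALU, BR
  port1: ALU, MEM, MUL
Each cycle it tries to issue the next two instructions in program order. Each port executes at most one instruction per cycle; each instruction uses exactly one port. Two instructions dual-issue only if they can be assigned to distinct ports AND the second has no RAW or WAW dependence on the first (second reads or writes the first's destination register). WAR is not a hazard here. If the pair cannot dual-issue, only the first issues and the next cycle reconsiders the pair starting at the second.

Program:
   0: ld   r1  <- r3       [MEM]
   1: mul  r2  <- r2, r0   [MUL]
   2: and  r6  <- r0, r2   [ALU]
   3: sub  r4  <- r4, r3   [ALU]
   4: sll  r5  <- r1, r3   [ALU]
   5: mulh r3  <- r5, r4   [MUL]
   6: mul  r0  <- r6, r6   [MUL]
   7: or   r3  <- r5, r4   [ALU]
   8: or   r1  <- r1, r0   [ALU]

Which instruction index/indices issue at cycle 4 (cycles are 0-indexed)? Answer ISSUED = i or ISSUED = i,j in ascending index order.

t=0 i0:ld.MEM ; no-port MEM/MUL
t=1 i1:mul.MUL ; RAW r2
t=2 i2+i3:and.ALU sub.ALU ; 2-wide
t=3 i4:sll.ALU ; RAW r5
t=4 i5:mulh.MUL ; no-port MUL/MUL
t=5 i6+i7:mul.MUL or.ALU ; 2-wide
t=6 i8:or.ALU ; tail

ISSUED = 5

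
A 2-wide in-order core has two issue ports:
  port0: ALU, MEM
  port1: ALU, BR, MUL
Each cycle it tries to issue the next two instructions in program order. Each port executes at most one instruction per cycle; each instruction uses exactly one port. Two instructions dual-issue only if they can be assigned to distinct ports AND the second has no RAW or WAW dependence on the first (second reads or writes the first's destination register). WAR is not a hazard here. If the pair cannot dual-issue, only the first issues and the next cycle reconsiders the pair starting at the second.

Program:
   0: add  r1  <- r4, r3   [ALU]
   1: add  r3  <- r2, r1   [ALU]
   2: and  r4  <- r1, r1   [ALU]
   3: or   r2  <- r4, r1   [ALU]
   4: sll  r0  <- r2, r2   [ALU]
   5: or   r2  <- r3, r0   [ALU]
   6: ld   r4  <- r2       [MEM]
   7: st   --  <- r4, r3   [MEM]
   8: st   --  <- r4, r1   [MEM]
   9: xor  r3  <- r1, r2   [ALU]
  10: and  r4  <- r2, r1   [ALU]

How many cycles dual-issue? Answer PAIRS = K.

PAIRS = 2

t=0 i0:add ; RAW r1
t=1 i1/i2:add+and ; 2-wide
t=2 i3:or ; RAW r2
t=3 i4:sll ; RAW r0
t=4 i5:or ; RAW r2
t=5 i6:ld ; no-port MEM/MEM
t=6 i7:st ; no-port MEM/MEM
t=7 i8/i9:st+xor ; 2-wide
t=8 i10:and ; tail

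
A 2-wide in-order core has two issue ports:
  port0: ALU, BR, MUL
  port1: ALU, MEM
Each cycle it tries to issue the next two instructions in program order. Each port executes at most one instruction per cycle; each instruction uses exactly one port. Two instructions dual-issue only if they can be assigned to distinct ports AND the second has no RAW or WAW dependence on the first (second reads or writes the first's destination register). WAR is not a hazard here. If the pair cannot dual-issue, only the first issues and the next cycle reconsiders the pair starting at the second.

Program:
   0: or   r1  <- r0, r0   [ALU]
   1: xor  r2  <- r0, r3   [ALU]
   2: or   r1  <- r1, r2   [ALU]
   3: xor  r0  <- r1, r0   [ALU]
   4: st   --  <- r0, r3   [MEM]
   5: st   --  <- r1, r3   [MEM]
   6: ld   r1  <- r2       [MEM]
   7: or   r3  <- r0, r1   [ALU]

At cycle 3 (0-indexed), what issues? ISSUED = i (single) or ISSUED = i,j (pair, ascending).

  cy0 -> i0,i1 (or.ALU/xor.ALU) pair
  cy1 -> i2 (or.ALU) RAW r1
  cy2 -> i3 (xor.ALU) RAW r0
  cy3 -> i4 (st.MEM) no-port MEM/MEM
  cy4 -> i5 (st.MEM) no-port MEM/MEM
  cy5 -> i6 (ld.MEM) RAW r1
  cy6 -> i7 (or.ALU) tail

ISSUED = 4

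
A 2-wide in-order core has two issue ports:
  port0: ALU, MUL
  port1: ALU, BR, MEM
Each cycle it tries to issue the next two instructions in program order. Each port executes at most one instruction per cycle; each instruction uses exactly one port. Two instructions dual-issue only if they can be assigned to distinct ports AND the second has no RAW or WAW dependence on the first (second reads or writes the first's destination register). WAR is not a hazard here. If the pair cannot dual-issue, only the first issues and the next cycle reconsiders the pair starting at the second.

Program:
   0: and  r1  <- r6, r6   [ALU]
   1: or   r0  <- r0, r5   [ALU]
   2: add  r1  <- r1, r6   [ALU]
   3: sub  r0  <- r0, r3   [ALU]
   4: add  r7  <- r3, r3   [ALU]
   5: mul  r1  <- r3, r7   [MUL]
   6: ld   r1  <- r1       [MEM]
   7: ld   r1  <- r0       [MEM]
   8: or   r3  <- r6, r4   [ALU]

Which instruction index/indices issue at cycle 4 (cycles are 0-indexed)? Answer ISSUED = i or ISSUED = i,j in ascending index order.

ISSUED = 6

[0] i0,i1  and.ALU or.ALU  -- dual
[1] i2,i3  add.ALU sub.ALU  -- dual
[2] i4  add.ALU  -- RAW r7
[3] i5  mul.MUL  -- RAW+WAW r1
[4] i6  ld.MEM  -- no-port MEM/MEM
[5] i7,i8  ld.MEM or.ALU  -- dual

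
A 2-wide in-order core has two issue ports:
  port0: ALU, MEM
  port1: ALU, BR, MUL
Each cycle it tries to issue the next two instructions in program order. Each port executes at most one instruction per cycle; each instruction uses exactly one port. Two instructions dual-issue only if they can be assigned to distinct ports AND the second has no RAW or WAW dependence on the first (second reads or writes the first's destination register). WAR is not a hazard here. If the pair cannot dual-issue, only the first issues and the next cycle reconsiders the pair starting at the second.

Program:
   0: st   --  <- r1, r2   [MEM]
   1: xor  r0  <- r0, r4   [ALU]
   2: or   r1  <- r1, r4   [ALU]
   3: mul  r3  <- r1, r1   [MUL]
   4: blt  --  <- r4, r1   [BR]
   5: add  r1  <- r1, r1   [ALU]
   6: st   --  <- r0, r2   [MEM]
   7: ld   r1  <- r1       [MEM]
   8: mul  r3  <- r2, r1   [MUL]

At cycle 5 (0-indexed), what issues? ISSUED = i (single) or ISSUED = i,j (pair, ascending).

[0] i0,i1  st;xor  -- dual
[1] i2  or  -- RAW r1
[2] i3  mul  -- no-port MUL/BR
[3] i4,i5  blt;add  -- dual
[4] i6  st  -- no-port MEM/MEM
[5] i7  ld  -- RAW r1
[6] i8  mul  -- tail

ISSUED = 7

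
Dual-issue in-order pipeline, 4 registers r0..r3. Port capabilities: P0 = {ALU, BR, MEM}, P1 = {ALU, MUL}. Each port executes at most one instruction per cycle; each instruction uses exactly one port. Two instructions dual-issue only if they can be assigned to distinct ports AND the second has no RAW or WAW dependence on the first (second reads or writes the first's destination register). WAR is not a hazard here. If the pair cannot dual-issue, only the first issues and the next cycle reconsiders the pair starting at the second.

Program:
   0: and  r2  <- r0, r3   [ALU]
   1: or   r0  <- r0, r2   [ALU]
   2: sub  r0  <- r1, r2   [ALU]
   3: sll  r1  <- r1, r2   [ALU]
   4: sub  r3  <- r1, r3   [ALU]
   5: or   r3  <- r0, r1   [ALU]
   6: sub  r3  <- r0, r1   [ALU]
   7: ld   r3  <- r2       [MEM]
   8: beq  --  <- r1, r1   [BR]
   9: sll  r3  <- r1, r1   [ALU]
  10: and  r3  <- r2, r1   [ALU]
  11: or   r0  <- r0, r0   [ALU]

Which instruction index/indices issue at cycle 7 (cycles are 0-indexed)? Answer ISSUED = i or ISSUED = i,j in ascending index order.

[0] i0  and.ALU  -- RAW r2
[1] i1  or.ALU  -- WAW r0
[2] i2,i3  sub.ALU/sll.ALU  -- 2-wide
[3] i4  sub.ALU  -- WAW r3
[4] i5  or.ALU  -- WAW r3
[5] i6  sub.ALU  -- WAW r3
[6] i7  ld.MEM  -- no-port MEM/BR
[7] i8,i9  beq.BR/sll.ALU  -- 2-wide
[8] i10,i11  and.ALU/or.ALU  -- 2-wide

ISSUED = 8,9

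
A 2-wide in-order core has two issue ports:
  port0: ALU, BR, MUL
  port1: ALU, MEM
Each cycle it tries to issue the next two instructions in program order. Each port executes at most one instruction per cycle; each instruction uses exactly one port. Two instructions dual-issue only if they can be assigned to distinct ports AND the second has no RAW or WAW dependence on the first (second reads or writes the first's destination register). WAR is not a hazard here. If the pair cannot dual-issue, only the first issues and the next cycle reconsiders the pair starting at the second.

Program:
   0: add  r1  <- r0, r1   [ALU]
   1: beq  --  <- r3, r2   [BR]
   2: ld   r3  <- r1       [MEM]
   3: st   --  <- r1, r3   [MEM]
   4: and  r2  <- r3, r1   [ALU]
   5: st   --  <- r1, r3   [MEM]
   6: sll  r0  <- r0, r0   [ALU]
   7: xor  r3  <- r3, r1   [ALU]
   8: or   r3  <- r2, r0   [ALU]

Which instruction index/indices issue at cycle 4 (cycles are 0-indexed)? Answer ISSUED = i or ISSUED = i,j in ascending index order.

ISSUED = 7

  cy0 -> i0,i1 (add.ALU/beq.BR) pair
  cy1 -> i2 (ld.MEM) no-port MEM/MEM
  cy2 -> i3,i4 (st.MEM/and.ALU) pair
  cy3 -> i5,i6 (st.MEM/sll.ALU) pair
  cy4 -> i7 (xor.ALU) WAW r3
  cy5 -> i8 (or.ALU) tail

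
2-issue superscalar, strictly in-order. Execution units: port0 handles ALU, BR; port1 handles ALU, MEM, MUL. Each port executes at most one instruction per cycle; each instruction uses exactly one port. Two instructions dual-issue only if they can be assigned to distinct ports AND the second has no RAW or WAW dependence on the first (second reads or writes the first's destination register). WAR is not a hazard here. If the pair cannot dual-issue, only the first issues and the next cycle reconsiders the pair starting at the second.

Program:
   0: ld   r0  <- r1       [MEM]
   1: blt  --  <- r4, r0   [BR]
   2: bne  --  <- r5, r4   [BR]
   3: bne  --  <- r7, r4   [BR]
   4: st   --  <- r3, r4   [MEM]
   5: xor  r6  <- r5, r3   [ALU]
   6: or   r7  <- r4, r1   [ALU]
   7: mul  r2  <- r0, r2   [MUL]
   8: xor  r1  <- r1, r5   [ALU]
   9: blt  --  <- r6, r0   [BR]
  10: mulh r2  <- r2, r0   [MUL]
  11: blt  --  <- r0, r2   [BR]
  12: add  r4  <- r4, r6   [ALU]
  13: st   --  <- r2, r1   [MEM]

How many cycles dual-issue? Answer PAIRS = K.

PAIRS = 5

c0: i0 ld.MEM  RAW r0
c1: i1 blt.BR  no-port BR/BR
c2: i2 bne.BR  no-port BR/BR
c3: i3/i4 bne.BR;st.MEM  dual
c4: i5/i6 xor.ALU;or.ALU  dual
c5: i7/i8 mul.MUL;xor.ALU  dual
c6: i9/i10 blt.BR;mulh.MUL  dual
c7: i11/i12 blt.BR;add.ALU  dual
c8: i13 st.MEM  tail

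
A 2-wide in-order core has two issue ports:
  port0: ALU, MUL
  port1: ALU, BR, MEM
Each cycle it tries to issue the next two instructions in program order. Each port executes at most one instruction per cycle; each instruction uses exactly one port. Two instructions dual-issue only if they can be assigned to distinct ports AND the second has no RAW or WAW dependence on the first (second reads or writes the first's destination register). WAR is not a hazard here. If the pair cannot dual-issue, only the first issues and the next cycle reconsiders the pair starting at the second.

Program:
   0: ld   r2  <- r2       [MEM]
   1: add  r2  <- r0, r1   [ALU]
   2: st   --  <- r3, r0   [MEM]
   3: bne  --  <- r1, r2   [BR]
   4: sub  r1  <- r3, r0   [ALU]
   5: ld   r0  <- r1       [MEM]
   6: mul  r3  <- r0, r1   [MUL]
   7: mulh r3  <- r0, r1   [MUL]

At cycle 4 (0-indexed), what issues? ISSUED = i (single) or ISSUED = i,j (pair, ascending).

ISSUED = 6

#0 head=0: ld.MEM i0 WAW r2
#1 head=1: add.ALU st.MEM i1&i2 dual
#2 head=3: bne.BR sub.ALU i3&i4 dual
#3 head=5: ld.MEM i5 RAW r0
#4 head=6: mul.MUL i6 no-port MUL/MUL
#5 head=7: mulh.MUL i7 tail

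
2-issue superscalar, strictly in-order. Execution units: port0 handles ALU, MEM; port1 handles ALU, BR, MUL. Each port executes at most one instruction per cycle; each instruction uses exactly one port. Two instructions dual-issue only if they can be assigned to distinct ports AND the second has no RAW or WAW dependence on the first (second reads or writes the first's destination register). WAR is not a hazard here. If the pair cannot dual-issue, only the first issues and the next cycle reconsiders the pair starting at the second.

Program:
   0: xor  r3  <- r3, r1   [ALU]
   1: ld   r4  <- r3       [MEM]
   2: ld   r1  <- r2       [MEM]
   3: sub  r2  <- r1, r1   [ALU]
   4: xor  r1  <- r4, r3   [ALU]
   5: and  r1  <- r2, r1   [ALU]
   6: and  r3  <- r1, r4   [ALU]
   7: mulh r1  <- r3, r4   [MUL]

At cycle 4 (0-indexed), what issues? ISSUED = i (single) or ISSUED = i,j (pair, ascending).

ISSUED = 5

  cy0 -> i0 (xor.ALU) RAW r3
  cy1 -> i1 (ld.MEM) no-port MEM/MEM
  cy2 -> i2 (ld.MEM) RAW r1
  cy3 -> i3/i4 (sub.ALU+xor.ALU) pair
  cy4 -> i5 (and.ALU) RAW r1
  cy5 -> i6 (and.ALU) RAW r3
  cy6 -> i7 (mulh.MUL) tail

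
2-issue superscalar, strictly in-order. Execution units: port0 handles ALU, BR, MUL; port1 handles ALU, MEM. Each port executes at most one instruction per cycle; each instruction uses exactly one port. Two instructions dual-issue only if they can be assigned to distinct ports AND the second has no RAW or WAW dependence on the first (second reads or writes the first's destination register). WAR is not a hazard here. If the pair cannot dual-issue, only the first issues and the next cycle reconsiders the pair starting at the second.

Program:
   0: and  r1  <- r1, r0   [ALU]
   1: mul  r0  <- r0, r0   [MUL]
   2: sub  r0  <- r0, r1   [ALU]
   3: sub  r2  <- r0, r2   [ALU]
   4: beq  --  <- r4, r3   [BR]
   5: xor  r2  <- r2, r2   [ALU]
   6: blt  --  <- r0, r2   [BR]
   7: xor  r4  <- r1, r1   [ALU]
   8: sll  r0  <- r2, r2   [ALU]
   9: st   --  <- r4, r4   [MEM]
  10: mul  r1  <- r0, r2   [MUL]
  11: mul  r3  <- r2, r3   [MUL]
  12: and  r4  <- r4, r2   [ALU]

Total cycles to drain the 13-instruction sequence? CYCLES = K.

CYCLES = 8

  cy0 -> i0,i1 (and.ALU mul.MUL) pair
  cy1 -> i2 (sub.ALU) RAW r0
  cy2 -> i3,i4 (sub.ALU beq.BR) pair
  cy3 -> i5 (xor.ALU) RAW r2
  cy4 -> i6,i7 (blt.BR xor.ALU) pair
  cy5 -> i8,i9 (sll.ALU st.MEM) pair
  cy6 -> i10 (mul.MUL) no-port MUL/MUL
  cy7 -> i11,i12 (mul.MUL and.ALU) pair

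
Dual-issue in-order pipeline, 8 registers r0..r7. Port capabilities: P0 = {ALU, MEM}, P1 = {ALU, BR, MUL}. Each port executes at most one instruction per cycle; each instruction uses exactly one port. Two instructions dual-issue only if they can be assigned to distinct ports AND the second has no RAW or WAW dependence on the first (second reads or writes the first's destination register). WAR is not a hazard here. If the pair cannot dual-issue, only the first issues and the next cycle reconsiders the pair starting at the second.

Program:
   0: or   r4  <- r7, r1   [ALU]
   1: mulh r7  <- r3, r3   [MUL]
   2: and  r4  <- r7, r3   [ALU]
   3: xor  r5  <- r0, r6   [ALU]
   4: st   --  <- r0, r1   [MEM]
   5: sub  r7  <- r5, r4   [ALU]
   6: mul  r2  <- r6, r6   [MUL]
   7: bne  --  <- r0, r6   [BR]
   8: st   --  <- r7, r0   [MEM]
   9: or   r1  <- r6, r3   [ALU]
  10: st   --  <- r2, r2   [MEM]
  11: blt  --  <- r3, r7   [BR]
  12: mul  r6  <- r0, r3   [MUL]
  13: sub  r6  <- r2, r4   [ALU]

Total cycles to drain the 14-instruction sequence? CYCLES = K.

#0 head=0: or+mulh i0&i1 dual
#1 head=2: and+xor i2&i3 dual
#2 head=4: st+sub i4&i5 dual
#3 head=6: mul i6 no-port MUL/BR
#4 head=7: bne+st i7&i8 dual
#5 head=9: or+st i9&i10 dual
#6 head=11: blt i11 no-port BR/MUL
#7 head=12: mul i12 WAW r6
#8 head=13: sub i13 tail

CYCLES = 9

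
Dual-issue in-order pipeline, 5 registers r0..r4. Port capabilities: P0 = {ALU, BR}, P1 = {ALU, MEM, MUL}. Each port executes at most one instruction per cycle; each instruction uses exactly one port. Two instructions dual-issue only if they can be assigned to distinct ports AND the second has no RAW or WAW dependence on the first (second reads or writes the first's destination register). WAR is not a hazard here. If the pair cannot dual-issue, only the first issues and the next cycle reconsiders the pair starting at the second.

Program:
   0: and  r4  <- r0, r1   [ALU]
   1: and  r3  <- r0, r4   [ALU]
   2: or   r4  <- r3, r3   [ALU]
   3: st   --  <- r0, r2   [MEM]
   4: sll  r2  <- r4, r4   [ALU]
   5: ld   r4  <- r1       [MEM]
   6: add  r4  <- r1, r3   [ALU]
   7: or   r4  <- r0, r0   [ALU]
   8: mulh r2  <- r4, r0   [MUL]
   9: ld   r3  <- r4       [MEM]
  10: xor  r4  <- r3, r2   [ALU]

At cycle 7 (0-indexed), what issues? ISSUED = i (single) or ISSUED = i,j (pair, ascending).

  cy0 -> i0 (and) RAW r4
  cy1 -> i1 (and) RAW r3
  cy2 -> i2&i3 (or+st) pair
  cy3 -> i4&i5 (sll+ld) pair
  cy4 -> i6 (add) WAW r4
  cy5 -> i7 (or) RAW r4
  cy6 -> i8 (mulh) no-port MUL/MEM
  cy7 -> i9 (ld) RAW r3
  cy8 -> i10 (xor) tail

ISSUED = 9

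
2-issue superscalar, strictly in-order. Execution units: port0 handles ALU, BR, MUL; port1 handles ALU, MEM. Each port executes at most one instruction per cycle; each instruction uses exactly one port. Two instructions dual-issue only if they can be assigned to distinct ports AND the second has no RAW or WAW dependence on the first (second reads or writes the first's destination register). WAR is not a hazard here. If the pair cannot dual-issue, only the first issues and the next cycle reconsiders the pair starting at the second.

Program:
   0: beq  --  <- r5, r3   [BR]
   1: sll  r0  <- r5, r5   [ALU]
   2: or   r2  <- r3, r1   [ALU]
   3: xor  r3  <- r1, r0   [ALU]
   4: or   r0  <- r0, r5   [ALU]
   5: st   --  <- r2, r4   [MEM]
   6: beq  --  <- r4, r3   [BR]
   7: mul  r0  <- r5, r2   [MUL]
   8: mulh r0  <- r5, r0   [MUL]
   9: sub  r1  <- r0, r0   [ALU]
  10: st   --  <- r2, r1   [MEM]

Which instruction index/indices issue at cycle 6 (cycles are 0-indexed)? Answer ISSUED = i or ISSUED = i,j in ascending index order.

ISSUED = 9

t=0 i0&i1:beq/sll ; dual
t=1 i2&i3:or/xor ; dual
t=2 i4&i5:or/st ; dual
t=3 i6:beq ; no-port BR/MUL
t=4 i7:mul ; no-port MUL/MUL
t=5 i8:mulh ; RAW r0
t=6 i9:sub ; RAW r1
t=7 i10:st ; tail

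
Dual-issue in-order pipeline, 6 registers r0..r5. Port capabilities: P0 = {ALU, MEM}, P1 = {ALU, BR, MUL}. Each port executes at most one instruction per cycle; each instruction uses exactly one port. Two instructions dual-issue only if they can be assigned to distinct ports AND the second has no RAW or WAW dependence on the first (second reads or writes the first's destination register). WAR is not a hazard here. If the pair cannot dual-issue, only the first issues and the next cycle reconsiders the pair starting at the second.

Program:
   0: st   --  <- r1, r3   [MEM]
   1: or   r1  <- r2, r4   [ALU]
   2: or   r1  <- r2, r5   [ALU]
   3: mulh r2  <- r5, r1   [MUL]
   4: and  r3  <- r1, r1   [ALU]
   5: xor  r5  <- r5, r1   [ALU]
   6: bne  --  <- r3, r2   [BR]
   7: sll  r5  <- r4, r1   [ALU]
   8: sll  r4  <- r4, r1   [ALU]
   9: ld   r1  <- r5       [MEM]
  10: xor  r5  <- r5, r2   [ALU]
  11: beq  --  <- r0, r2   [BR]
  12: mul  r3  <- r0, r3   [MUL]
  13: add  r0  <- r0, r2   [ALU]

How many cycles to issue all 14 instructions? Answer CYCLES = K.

CYCLES = 8

0. st/or @i0,i1  | dual
1. or @i2  | RAW r1
2. mulh/and @i3,i4  | dual
3. xor/bne @i5,i6  | dual
4. sll/sll @i7,i8  | dual
5. ld/xor @i9,i10  | dual
6. beq @i11  | no-port BR/MUL
7. mul/add @i12,i13  | dual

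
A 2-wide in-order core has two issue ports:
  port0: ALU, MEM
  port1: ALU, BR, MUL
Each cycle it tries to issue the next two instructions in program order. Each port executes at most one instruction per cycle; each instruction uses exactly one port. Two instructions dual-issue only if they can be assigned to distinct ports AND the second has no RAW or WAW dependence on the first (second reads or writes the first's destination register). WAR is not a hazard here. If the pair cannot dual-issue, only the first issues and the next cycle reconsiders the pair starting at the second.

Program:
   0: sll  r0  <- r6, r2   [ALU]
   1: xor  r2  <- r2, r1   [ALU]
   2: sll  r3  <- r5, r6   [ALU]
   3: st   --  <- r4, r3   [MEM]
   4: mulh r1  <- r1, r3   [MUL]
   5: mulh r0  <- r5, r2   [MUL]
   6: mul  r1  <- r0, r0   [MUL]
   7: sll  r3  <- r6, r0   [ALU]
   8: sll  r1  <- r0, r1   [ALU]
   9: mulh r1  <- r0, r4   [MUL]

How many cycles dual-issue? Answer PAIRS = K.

t=0 i0,i1:sll.ALU xor.ALU ; dual
t=1 i2:sll.ALU ; RAW r3
t=2 i3,i4:st.MEM mulh.MUL ; dual
t=3 i5:mulh.MUL ; no-port MUL/MUL
t=4 i6,i7:mul.MUL sll.ALU ; dual
t=5 i8:sll.ALU ; WAW r1
t=6 i9:mulh.MUL ; tail

PAIRS = 3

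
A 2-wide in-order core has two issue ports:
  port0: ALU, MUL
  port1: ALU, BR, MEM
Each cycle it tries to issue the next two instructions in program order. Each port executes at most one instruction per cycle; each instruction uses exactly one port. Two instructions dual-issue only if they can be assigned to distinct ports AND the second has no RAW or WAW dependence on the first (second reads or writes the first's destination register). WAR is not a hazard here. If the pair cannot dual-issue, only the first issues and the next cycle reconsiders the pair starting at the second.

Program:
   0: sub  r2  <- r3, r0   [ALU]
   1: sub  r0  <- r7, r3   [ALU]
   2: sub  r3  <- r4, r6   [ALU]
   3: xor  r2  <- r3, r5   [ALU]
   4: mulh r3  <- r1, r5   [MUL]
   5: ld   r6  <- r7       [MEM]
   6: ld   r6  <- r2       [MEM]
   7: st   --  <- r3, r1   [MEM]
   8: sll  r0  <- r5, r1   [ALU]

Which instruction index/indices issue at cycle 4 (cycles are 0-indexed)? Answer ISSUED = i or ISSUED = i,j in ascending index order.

ISSUED = 6

#0 head=0: sub.ALU sub.ALU i0,i1 dual
#1 head=2: sub.ALU i2 RAW r3
#2 head=3: xor.ALU mulh.MUL i3,i4 dual
#3 head=5: ld.MEM i5 no-port MEM/MEM
#4 head=6: ld.MEM i6 no-port MEM/MEM
#5 head=7: st.MEM sll.ALU i7,i8 dual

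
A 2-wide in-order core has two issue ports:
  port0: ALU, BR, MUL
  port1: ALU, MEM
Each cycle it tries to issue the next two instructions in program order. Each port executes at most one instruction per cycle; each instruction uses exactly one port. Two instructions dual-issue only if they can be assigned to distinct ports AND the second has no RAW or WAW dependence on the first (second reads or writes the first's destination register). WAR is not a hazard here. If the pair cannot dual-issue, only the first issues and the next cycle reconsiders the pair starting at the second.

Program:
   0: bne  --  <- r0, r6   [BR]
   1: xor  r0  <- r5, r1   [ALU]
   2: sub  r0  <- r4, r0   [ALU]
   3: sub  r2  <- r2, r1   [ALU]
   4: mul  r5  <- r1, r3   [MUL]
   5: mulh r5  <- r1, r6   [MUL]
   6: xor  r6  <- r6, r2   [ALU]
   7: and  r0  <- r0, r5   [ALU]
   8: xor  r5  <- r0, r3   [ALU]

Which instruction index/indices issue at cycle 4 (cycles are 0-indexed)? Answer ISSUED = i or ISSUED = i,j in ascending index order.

[0] i0&i1  bne.BR+xor.ALU  -- pair
[1] i2&i3  sub.ALU+sub.ALU  -- pair
[2] i4  mul.MUL  -- no-port MUL/MUL
[3] i5&i6  mulh.MUL+xor.ALU  -- pair
[4] i7  and.ALU  -- RAW r0
[5] i8  xor.ALU  -- tail

ISSUED = 7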